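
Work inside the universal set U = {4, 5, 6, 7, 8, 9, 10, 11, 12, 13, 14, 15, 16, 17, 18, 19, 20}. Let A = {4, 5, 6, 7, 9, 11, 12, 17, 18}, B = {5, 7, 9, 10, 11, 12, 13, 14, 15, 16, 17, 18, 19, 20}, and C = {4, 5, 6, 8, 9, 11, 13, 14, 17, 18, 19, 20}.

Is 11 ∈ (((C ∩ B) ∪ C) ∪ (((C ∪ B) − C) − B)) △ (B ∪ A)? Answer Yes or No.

No

11 ∈ C and 11 ∈ B, so 11 ∈ C ∩ B
11 ∈ (C ∩ B) and 11 ∈ C, so 11 ∈ (C ∩ B) ∪ C
11 ∈ C and 11 ∈ B, so 11 ∈ C ∪ B
11 ∈ (C ∪ B) and 11 ∈ C, so 11 ∉ (C ∪ B) − C
11 ∉ ((C ∪ B) − C) and 11 ∈ B, so 11 ∉ ((C ∪ B) − C) − B
11 ∈ ((C ∩ B) ∪ C) and 11 ∉ (((C ∪ B) − C) − B), so 11 ∈ ((C ∩ B) ∪ C) ∪ (((C ∪ B) − C) − B)
11 ∈ B and 11 ∈ A, so 11 ∈ B ∪ A
11 ∈ (((C ∩ B) ∪ C) ∪ (((C ∪ B) − C) − B)) and 11 ∈ (B ∪ A), so 11 ∉ (((C ∩ B) ∪ C) ∪ (((C ∪ B) − C) − B)) △ (B ∪ A)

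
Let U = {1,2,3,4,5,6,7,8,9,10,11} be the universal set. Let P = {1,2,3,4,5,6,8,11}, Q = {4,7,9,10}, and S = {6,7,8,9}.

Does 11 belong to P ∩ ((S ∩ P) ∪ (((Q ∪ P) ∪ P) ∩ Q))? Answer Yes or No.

11 ∉ S and 11 ∈ P, so 11 ∉ S ∩ P
11 ∉ Q and 11 ∈ P, so 11 ∈ Q ∪ P
11 ∈ (Q ∪ P) and 11 ∈ P, so 11 ∈ (Q ∪ P) ∪ P
11 ∈ ((Q ∪ P) ∪ P) and 11 ∉ Q, so 11 ∉ ((Q ∪ P) ∪ P) ∩ Q
11 ∉ (S ∩ P) and 11 ∉ (((Q ∪ P) ∪ P) ∩ Q), so 11 ∉ (S ∩ P) ∪ (((Q ∪ P) ∪ P) ∩ Q)
11 ∈ P and 11 ∉ ((S ∩ P) ∪ (((Q ∪ P) ∪ P) ∩ Q)), so 11 ∉ P ∩ ((S ∩ P) ∪ (((Q ∪ P) ∪ P) ∩ Q))

No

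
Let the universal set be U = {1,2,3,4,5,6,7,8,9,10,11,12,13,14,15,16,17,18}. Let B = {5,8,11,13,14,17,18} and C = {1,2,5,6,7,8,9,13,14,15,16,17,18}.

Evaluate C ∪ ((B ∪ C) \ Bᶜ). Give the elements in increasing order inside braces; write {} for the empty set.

{1,2,5,6,7,8,9,11,13,14,15,16,17,18}

B ∪ C = {1,2,5,6,7,8,9,11,13,14,15,16,17,18}
Bᶜ = {1,2,3,4,6,7,9,10,12,15,16}
(B ∪ C) \ Bᶜ = {5,8,11,13,14,17,18}
C ∪ ((B ∪ C) \ Bᶜ) = {1,2,5,6,7,8,9,11,13,14,15,16,17,18}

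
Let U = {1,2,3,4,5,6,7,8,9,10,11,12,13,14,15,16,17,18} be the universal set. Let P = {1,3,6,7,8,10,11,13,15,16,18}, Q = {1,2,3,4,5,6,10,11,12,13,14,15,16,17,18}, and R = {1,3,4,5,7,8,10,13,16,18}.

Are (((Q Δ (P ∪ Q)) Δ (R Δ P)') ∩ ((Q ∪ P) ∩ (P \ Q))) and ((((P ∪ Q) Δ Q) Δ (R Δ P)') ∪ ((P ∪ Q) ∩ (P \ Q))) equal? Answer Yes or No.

P ∪ Q = {1,2,3,4,5,6,7,8,10,11,12,13,14,15,16,17,18}
Q Δ (P ∪ Q) = {7,8}
R Δ P = {4,5,6,11,15}
(R Δ P)' = {1,2,3,7,8,9,10,12,13,14,16,17,18}
(Q Δ (P ∪ Q)) Δ (R Δ P)' = {1,2,3,9,10,12,13,14,16,17,18}
Q ∪ P = {1,2,3,4,5,6,7,8,10,11,12,13,14,15,16,17,18}
P \ Q = {7,8}
(Q ∪ P) ∩ (P \ Q) = {7,8}
((Q Δ (P ∪ Q)) Δ (R Δ P)') ∩ ((Q ∪ P) ∩ (P \ Q)) = {}
(P ∪ Q) Δ Q = {7,8}
((P ∪ Q) Δ Q) Δ (R Δ P)' = {1,2,3,9,10,12,13,14,16,17,18}
(P ∪ Q) ∩ (P \ Q) = {7,8}
(((P ∪ Q) Δ Q) Δ (R Δ P)') ∪ ((P ∪ Q) ∩ (P \ Q)) = {1,2,3,7,8,9,10,12,13,14,16,17,18}
1 ∈ (((P ∪ Q) Δ Q) Δ (R Δ P)') ∪ ((P ∪ Q) ∩ (P \ Q)) but 1 ∉ ((Q Δ (P ∪ Q)) Δ (R Δ P)') ∩ ((Q ∪ P) ∩ (P \ Q)), so they differ.

No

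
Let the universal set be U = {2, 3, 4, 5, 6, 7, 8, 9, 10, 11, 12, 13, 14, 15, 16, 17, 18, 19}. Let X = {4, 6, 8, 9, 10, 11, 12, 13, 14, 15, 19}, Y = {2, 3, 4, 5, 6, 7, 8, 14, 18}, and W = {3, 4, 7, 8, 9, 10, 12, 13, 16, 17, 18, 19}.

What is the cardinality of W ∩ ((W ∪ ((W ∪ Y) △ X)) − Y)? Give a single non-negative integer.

W ∪ Y = {2, 3, 4, 5, 6, 7, 8, 9, 10, 12, 13, 14, 16, 17, 18, 19}
(W ∪ Y) △ X = {2, 3, 5, 7, 11, 15, 16, 17, 18}
W ∪ ((W ∪ Y) △ X) = {2, 3, 4, 5, 7, 8, 9, 10, 11, 12, 13, 15, 16, 17, 18, 19}
(W ∪ ((W ∪ Y) △ X)) − Y = {9, 10, 11, 12, 13, 15, 16, 17, 19}
W ∩ ((W ∪ ((W ∪ Y) △ X)) − Y) = {9, 10, 12, 13, 16, 17, 19}
|W ∩ ((W ∪ ((W ∪ Y) △ X)) − Y)| = 7

7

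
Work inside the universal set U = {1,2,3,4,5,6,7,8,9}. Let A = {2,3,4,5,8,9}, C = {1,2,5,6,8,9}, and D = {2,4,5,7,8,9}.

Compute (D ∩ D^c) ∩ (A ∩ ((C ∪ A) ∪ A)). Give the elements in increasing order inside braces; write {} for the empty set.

{}

D^c = {1,3,6}
D ∩ D^c = {}
C ∪ A = {1,2,3,4,5,6,8,9}
(C ∪ A) ∪ A = {1,2,3,4,5,6,8,9}
A ∩ ((C ∪ A) ∪ A) = {2,3,4,5,8,9}
(D ∩ D^c) ∩ (A ∩ ((C ∪ A) ∪ A)) = {}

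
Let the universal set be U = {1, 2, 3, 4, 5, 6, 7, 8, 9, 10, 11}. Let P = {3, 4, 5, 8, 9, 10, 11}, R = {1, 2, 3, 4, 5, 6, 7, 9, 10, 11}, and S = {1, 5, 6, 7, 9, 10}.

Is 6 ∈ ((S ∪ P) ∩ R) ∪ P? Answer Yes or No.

Yes

6 ∈ S and 6 ∉ P, so 6 ∈ S ∪ P
6 ∈ (S ∪ P) and 6 ∈ R, so 6 ∈ (S ∪ P) ∩ R
6 ∈ ((S ∪ P) ∩ R) and 6 ∉ P, so 6 ∈ ((S ∪ P) ∩ R) ∪ P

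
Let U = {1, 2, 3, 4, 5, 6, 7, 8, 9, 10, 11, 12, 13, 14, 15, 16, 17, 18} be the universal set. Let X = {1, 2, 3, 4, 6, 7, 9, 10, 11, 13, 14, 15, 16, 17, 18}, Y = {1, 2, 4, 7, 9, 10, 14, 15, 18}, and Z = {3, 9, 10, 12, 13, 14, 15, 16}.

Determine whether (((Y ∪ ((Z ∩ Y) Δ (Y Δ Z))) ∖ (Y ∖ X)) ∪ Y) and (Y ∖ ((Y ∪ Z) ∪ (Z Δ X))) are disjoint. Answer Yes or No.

Z ∩ Y = {9, 10, 14, 15}
Y Δ Z = {1, 2, 3, 4, 7, 12, 13, 16, 18}
(Z ∩ Y) Δ (Y Δ Z) = {1, 2, 3, 4, 7, 9, 10, 12, 13, 14, 15, 16, 18}
Y ∪ ((Z ∩ Y) Δ (Y Δ Z)) = {1, 2, 3, 4, 7, 9, 10, 12, 13, 14, 15, 16, 18}
Y ∖ X = {}
(Y ∪ ((Z ∩ Y) Δ (Y Δ Z))) ∖ (Y ∖ X) = {1, 2, 3, 4, 7, 9, 10, 12, 13, 14, 15, 16, 18}
((Y ∪ ((Z ∩ Y) Δ (Y Δ Z))) ∖ (Y ∖ X)) ∪ Y = {1, 2, 3, 4, 7, 9, 10, 12, 13, 14, 15, 16, 18}
Y ∪ Z = {1, 2, 3, 4, 7, 9, 10, 12, 13, 14, 15, 16, 18}
Z Δ X = {1, 2, 4, 6, 7, 11, 12, 17, 18}
(Y ∪ Z) ∪ (Z Δ X) = {1, 2, 3, 4, 6, 7, 9, 10, 11, 12, 13, 14, 15, 16, 17, 18}
Y ∖ ((Y ∪ Z) ∪ (Z Δ X)) = {}
{1, 2, 3, 4, 7, 9, 10, 12, 13, 14, 15, 16, 18} and {} share no elements.

Yes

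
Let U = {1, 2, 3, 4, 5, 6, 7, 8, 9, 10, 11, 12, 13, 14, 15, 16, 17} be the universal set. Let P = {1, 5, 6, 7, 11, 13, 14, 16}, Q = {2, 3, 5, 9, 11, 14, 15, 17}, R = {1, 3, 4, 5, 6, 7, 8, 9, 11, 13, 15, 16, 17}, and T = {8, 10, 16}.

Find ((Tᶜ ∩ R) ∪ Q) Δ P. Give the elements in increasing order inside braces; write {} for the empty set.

Tᶜ = {1, 2, 3, 4, 5, 6, 7, 9, 11, 12, 13, 14, 15, 17}
Tᶜ ∩ R = {1, 3, 4, 5, 6, 7, 9, 11, 13, 15, 17}
(Tᶜ ∩ R) ∪ Q = {1, 2, 3, 4, 5, 6, 7, 9, 11, 13, 14, 15, 17}
((Tᶜ ∩ R) ∪ Q) Δ P = {2, 3, 4, 9, 15, 16, 17}

{2, 3, 4, 9, 15, 16, 17}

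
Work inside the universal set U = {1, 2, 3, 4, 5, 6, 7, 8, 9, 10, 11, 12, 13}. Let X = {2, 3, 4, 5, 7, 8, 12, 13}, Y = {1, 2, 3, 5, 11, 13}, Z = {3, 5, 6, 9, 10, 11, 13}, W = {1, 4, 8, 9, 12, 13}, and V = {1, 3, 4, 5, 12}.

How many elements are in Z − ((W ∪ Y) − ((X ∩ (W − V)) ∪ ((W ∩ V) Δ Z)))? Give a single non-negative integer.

7

W ∪ Y = {1, 2, 3, 4, 5, 8, 9, 11, 12, 13}
W − V = {8, 9, 13}
X ∩ (W − V) = {8, 13}
W ∩ V = {1, 4, 12}
(W ∩ V) Δ Z = {1, 3, 4, 5, 6, 9, 10, 11, 12, 13}
(X ∩ (W − V)) ∪ ((W ∩ V) Δ Z) = {1, 3, 4, 5, 6, 8, 9, 10, 11, 12, 13}
(W ∪ Y) − ((X ∩ (W − V)) ∪ ((W ∩ V) Δ Z)) = {2}
Z − ((W ∪ Y) − ((X ∩ (W − V)) ∪ ((W ∩ V) Δ Z))) = {3, 5, 6, 9, 10, 11, 13}
|Z − ((W ∪ Y) − ((X ∩ (W − V)) ∪ ((W ∩ V) Δ Z)))| = 7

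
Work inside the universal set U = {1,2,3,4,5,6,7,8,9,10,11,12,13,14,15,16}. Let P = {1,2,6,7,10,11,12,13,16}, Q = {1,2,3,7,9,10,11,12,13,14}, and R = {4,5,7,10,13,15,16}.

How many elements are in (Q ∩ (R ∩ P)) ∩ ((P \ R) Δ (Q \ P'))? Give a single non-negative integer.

R ∩ P = {7,10,13,16}
Q ∩ (R ∩ P) = {7,10,13}
P \ R = {1,2,6,11,12}
P' = {3,4,5,8,9,14,15}
Q \ P' = {1,2,7,10,11,12,13}
(P \ R) Δ (Q \ P') = {6,7,10,13}
(Q ∩ (R ∩ P)) ∩ ((P \ R) Δ (Q \ P')) = {7,10,13}
|(Q ∩ (R ∩ P)) ∩ ((P \ R) Δ (Q \ P'))| = 3

3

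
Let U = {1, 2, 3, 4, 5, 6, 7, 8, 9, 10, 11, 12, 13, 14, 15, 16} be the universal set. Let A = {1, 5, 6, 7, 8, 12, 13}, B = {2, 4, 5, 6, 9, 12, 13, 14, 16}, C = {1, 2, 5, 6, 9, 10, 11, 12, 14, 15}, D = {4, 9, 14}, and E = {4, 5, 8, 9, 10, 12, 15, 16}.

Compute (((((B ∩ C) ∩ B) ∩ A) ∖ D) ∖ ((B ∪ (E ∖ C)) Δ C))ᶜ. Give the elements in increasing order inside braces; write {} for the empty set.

{1, 2, 3, 4, 7, 8, 9, 10, 11, 13, 14, 15, 16}

B ∩ C = {2, 5, 6, 9, 12, 14}
(B ∩ C) ∩ B = {2, 5, 6, 9, 12, 14}
((B ∩ C) ∩ B) ∩ A = {5, 6, 12}
(((B ∩ C) ∩ B) ∩ A) ∖ D = {5, 6, 12}
E ∖ C = {4, 8, 16}
B ∪ (E ∖ C) = {2, 4, 5, 6, 8, 9, 12, 13, 14, 16}
(B ∪ (E ∖ C)) Δ C = {1, 4, 8, 10, 11, 13, 15, 16}
((((B ∩ C) ∩ B) ∩ A) ∖ D) ∖ ((B ∪ (E ∖ C)) Δ C) = {5, 6, 12}
(((((B ∩ C) ∩ B) ∩ A) ∖ D) ∖ ((B ∪ (E ∖ C)) Δ C))ᶜ = {1, 2, 3, 4, 7, 8, 9, 10, 11, 13, 14, 15, 16}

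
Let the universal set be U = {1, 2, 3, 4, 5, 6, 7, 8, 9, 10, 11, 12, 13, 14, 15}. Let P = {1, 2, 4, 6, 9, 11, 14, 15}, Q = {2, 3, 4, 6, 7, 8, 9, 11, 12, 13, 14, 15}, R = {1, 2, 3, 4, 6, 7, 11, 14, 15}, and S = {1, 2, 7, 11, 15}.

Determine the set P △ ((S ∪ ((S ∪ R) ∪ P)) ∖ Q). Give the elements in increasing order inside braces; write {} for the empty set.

S ∪ R = {1, 2, 3, 4, 6, 7, 11, 14, 15}
(S ∪ R) ∪ P = {1, 2, 3, 4, 6, 7, 9, 11, 14, 15}
S ∪ ((S ∪ R) ∪ P) = {1, 2, 3, 4, 6, 7, 9, 11, 14, 15}
(S ∪ ((S ∪ R) ∪ P)) ∖ Q = {1}
P △ ((S ∪ ((S ∪ R) ∪ P)) ∖ Q) = {2, 4, 6, 9, 11, 14, 15}

{2, 4, 6, 9, 11, 14, 15}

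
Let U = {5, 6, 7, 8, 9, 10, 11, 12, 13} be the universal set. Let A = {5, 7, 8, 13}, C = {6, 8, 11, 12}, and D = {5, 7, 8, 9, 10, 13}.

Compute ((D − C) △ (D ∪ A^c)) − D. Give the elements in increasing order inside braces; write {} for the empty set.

D − C = {5, 7, 9, 10, 13}
A^c = {6, 9, 10, 11, 12}
D ∪ A^c = {5, 6, 7, 8, 9, 10, 11, 12, 13}
(D − C) △ (D ∪ A^c) = {6, 8, 11, 12}
((D − C) △ (D ∪ A^c)) − D = {6, 11, 12}

{6, 11, 12}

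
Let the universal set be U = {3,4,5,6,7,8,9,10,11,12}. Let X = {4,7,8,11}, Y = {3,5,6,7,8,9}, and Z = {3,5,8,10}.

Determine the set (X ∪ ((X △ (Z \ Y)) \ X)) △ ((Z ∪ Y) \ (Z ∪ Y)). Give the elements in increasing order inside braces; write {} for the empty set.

{4,7,8,10,11}

Z \ Y = {10}
X △ (Z \ Y) = {4,7,8,10,11}
(X △ (Z \ Y)) \ X = {10}
X ∪ ((X △ (Z \ Y)) \ X) = {4,7,8,10,11}
Z ∪ Y = {3,5,6,7,8,9,10}
(Z ∪ Y) \ (Z ∪ Y) = {}
(X ∪ ((X △ (Z \ Y)) \ X)) △ ((Z ∪ Y) \ (Z ∪ Y)) = {4,7,8,10,11}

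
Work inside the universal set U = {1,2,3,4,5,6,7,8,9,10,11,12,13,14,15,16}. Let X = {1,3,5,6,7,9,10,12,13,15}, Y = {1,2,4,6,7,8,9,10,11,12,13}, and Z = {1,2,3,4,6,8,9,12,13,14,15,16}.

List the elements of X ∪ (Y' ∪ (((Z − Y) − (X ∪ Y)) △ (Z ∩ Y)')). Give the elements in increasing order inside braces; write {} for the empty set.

Y' = {3,5,14,15,16}
Z − Y = {3,14,15,16}
X ∪ Y = {1,2,3,4,5,6,7,8,9,10,11,12,13,15}
(Z − Y) − (X ∪ Y) = {14,16}
Z ∩ Y = {1,2,4,6,8,9,12,13}
(Z ∩ Y)' = {3,5,7,10,11,14,15,16}
((Z − Y) − (X ∪ Y)) △ (Z ∩ Y)' = {3,5,7,10,11,15}
Y' ∪ (((Z − Y) − (X ∪ Y)) △ (Z ∩ Y)') = {3,5,7,10,11,14,15,16}
X ∪ (Y' ∪ (((Z − Y) − (X ∪ Y)) △ (Z ∩ Y)')) = {1,3,5,6,7,9,10,11,12,13,14,15,16}

{1,3,5,6,7,9,10,11,12,13,14,15,16}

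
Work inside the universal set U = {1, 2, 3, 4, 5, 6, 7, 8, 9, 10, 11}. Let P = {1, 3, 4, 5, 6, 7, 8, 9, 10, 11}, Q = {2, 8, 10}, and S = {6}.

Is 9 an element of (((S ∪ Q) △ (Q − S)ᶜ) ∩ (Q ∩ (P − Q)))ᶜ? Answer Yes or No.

9 ∉ S and 9 ∉ Q, so 9 ∉ S ∪ Q
9 ∉ Q and 9 ∉ S, so 9 ∉ Q − S
9 ∈ (Q − S)ᶜ since 9 ∉ (Q − S)
9 ∉ (S ∪ Q) and 9 ∈ (Q − S)ᶜ, so 9 ∈ (S ∪ Q) △ (Q − S)ᶜ
9 ∈ P and 9 ∉ Q, so 9 ∈ P − Q
9 ∉ Q and 9 ∈ (P − Q), so 9 ∉ Q ∩ (P − Q)
9 ∈ ((S ∪ Q) △ (Q − S)ᶜ) and 9 ∉ (Q ∩ (P − Q)), so 9 ∉ ((S ∪ Q) △ (Q − S)ᶜ) ∩ (Q ∩ (P − Q))
9 ∈ (((S ∪ Q) △ (Q − S)ᶜ) ∩ (Q ∩ (P − Q)))ᶜ since 9 ∉ (((S ∪ Q) △ (Q − S)ᶜ) ∩ (Q ∩ (P − Q)))

Yes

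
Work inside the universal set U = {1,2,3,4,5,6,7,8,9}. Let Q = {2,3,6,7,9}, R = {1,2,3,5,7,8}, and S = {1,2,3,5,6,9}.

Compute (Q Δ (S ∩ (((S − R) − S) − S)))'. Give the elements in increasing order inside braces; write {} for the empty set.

{1,4,5,8}

S − R = {6,9}
(S − R) − S = {}
((S − R) − S) − S = {}
S ∩ (((S − R) − S) − S) = {}
Q Δ (S ∩ (((S − R) − S) − S)) = {2,3,6,7,9}
(Q Δ (S ∩ (((S − R) − S) − S)))' = {1,4,5,8}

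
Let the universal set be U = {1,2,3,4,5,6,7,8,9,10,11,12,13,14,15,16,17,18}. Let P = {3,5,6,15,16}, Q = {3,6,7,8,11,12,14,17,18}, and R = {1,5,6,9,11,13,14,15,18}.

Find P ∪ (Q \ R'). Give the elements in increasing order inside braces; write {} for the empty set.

{3,5,6,11,14,15,16,18}

R' = {2,3,4,7,8,10,12,16,17}
Q \ R' = {6,11,14,18}
P ∪ (Q \ R') = {3,5,6,11,14,15,16,18}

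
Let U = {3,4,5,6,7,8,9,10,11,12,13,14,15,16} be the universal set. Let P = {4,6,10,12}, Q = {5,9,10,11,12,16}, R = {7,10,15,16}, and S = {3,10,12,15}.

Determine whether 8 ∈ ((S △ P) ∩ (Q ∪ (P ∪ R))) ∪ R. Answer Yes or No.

8 ∉ S and 8 ∉ P, so 8 ∉ S △ P
8 ∉ P and 8 ∉ R, so 8 ∉ P ∪ R
8 ∉ Q and 8 ∉ (P ∪ R), so 8 ∉ Q ∪ (P ∪ R)
8 ∉ (S △ P) and 8 ∉ (Q ∪ (P ∪ R)), so 8 ∉ (S △ P) ∩ (Q ∪ (P ∪ R))
8 ∉ ((S △ P) ∩ (Q ∪ (P ∪ R))) and 8 ∉ R, so 8 ∉ ((S △ P) ∩ (Q ∪ (P ∪ R))) ∪ R

No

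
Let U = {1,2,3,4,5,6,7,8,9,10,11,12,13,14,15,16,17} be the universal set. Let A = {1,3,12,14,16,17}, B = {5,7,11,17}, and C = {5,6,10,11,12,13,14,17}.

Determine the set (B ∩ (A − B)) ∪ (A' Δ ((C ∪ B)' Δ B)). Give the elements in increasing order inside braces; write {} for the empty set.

A − B = {1,3,12,14,16}
B ∩ (A − B) = {}
A' = {2,4,5,6,7,8,9,10,11,13,15}
C ∪ B = {5,6,7,10,11,12,13,14,17}
(C ∪ B)' = {1,2,3,4,8,9,15,16}
(C ∪ B)' Δ B = {1,2,3,4,5,7,8,9,11,15,16,17}
A' Δ ((C ∪ B)' Δ B) = {1,3,6,10,13,16,17}
(B ∩ (A − B)) ∪ (A' Δ ((C ∪ B)' Δ B)) = {1,3,6,10,13,16,17}

{1,3,6,10,13,16,17}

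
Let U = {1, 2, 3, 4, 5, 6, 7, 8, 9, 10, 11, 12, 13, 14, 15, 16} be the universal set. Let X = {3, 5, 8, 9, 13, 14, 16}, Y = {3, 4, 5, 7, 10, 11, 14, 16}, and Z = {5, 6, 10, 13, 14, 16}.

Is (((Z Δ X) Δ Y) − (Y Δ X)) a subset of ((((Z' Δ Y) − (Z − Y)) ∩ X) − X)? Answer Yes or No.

Z Δ X = {3, 6, 8, 9, 10}
(Z Δ X) Δ Y = {4, 5, 6, 7, 8, 9, 11, 14, 16}
Y Δ X = {4, 7, 8, 9, 10, 11, 13}
((Z Δ X) Δ Y) − (Y Δ X) = {5, 6, 14, 16}
Z' = {1, 2, 3, 4, 7, 8, 9, 11, 12, 15}
Z' Δ Y = {1, 2, 5, 8, 9, 10, 12, 14, 15, 16}
Z − Y = {6, 13}
(Z' Δ Y) − (Z − Y) = {1, 2, 5, 8, 9, 10, 12, 14, 15, 16}
((Z' Δ Y) − (Z − Y)) ∩ X = {5, 8, 9, 14, 16}
(((Z' Δ Y) − (Z − Y)) ∩ X) − X = {}
5 ∈ ((Z Δ X) Δ Y) − (Y Δ X) but 5 ∉ (((Z' Δ Y) − (Z − Y)) ∩ X) − X, so the inclusion fails.

No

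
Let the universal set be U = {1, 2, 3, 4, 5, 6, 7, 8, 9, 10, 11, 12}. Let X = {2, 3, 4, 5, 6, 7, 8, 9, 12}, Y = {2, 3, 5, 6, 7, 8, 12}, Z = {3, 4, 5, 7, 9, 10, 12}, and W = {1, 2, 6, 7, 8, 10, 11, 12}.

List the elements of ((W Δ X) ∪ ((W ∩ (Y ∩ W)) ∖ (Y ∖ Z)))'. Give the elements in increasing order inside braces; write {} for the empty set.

W Δ X = {1, 3, 4, 5, 9, 10, 11}
Y ∩ W = {2, 6, 7, 8, 12}
W ∩ (Y ∩ W) = {2, 6, 7, 8, 12}
Y ∖ Z = {2, 6, 8}
(W ∩ (Y ∩ W)) ∖ (Y ∖ Z) = {7, 12}
(W Δ X) ∪ ((W ∩ (Y ∩ W)) ∖ (Y ∖ Z)) = {1, 3, 4, 5, 7, 9, 10, 11, 12}
((W Δ X) ∪ ((W ∩ (Y ∩ W)) ∖ (Y ∖ Z)))' = {2, 6, 8}

{2, 6, 8}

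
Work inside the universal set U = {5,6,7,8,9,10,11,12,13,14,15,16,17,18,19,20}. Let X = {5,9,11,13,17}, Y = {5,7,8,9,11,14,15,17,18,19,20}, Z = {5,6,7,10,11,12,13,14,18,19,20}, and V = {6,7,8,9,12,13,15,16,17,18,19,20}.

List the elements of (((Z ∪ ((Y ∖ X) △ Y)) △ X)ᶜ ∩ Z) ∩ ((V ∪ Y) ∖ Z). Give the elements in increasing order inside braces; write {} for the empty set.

{}

Y ∖ X = {7,8,14,15,18,19,20}
(Y ∖ X) △ Y = {5,9,11,17}
Z ∪ ((Y ∖ X) △ Y) = {5,6,7,9,10,11,12,13,14,17,18,19,20}
(Z ∪ ((Y ∖ X) △ Y)) △ X = {6,7,10,12,14,18,19,20}
((Z ∪ ((Y ∖ X) △ Y)) △ X)ᶜ = {5,8,9,11,13,15,16,17}
((Z ∪ ((Y ∖ X) △ Y)) △ X)ᶜ ∩ Z = {5,11,13}
V ∪ Y = {5,6,7,8,9,11,12,13,14,15,16,17,18,19,20}
(V ∪ Y) ∖ Z = {8,9,15,16,17}
(((Z ∪ ((Y ∖ X) △ Y)) △ X)ᶜ ∩ Z) ∩ ((V ∪ Y) ∖ Z) = {}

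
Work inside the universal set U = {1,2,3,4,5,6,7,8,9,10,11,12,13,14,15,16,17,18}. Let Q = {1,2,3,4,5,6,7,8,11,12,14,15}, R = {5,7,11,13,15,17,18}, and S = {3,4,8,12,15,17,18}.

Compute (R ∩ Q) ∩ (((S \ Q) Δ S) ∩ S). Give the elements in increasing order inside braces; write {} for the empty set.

{15}

R ∩ Q = {5,7,11,15}
S \ Q = {17,18}
(S \ Q) Δ S = {3,4,8,12,15}
((S \ Q) Δ S) ∩ S = {3,4,8,12,15}
(R ∩ Q) ∩ (((S \ Q) Δ S) ∩ S) = {15}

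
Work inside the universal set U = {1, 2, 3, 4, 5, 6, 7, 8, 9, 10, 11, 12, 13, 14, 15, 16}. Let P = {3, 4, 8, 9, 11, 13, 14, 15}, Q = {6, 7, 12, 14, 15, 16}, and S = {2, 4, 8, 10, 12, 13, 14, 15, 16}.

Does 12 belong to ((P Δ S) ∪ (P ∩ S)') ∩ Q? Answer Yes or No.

12 ∉ P and 12 ∈ S, so 12 ∈ P Δ S
12 ∉ P and 12 ∈ S, so 12 ∉ P ∩ S
12 ∈ (P ∩ S)' since 12 ∉ (P ∩ S)
12 ∈ (P Δ S) and 12 ∈ (P ∩ S)', so 12 ∈ (P Δ S) ∪ (P ∩ S)'
12 ∈ ((P Δ S) ∪ (P ∩ S)') and 12 ∈ Q, so 12 ∈ ((P Δ S) ∪ (P ∩ S)') ∩ Q

Yes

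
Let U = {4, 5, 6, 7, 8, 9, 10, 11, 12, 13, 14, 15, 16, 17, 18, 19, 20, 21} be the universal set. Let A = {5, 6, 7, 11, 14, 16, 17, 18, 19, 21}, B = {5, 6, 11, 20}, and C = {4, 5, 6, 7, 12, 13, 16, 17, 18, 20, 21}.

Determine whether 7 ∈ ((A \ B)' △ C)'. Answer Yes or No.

No

7 ∈ A and 7 ∉ B, so 7 ∈ A \ B
7 ∉ (A \ B)' since 7 ∈ (A \ B)
7 ∉ (A \ B)' and 7 ∈ C, so 7 ∈ (A \ B)' △ C
7 ∉ ((A \ B)' △ C)' since 7 ∈ ((A \ B)' △ C)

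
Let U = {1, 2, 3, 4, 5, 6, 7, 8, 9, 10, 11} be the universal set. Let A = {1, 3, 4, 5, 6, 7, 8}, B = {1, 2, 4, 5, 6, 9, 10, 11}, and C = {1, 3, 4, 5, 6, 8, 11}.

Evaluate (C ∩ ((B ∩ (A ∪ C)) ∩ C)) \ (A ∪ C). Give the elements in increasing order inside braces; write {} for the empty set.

{}

A ∪ C = {1, 3, 4, 5, 6, 7, 8, 11}
B ∩ (A ∪ C) = {1, 4, 5, 6, 11}
(B ∩ (A ∪ C)) ∩ C = {1, 4, 5, 6, 11}
C ∩ ((B ∩ (A ∪ C)) ∩ C) = {1, 4, 5, 6, 11}
(C ∩ ((B ∩ (A ∪ C)) ∩ C)) \ (A ∪ C) = {}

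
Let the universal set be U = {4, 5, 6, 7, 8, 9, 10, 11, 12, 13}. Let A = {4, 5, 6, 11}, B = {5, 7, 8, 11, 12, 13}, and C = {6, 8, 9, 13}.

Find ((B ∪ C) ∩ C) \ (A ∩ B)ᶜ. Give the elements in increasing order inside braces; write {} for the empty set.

B ∪ C = {5, 6, 7, 8, 9, 11, 12, 13}
(B ∪ C) ∩ C = {6, 8, 9, 13}
A ∩ B = {5, 11}
(A ∩ B)ᶜ = {4, 6, 7, 8, 9, 10, 12, 13}
((B ∪ C) ∩ C) \ (A ∩ B)ᶜ = {}

{}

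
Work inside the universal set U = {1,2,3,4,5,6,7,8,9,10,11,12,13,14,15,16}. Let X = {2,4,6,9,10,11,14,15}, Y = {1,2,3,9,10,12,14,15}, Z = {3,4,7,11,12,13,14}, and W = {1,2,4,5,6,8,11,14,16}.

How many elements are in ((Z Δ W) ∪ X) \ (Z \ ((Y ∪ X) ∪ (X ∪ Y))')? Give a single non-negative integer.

Z Δ W = {1,2,3,5,6,7,8,12,13,16}
(Z Δ W) ∪ X = {1,2,3,4,5,6,7,8,9,10,11,12,13,14,15,16}
Y ∪ X = {1,2,3,4,6,9,10,11,12,14,15}
X ∪ Y = {1,2,3,4,6,9,10,11,12,14,15}
(Y ∪ X) ∪ (X ∪ Y) = {1,2,3,4,6,9,10,11,12,14,15}
((Y ∪ X) ∪ (X ∪ Y))' = {5,7,8,13,16}
Z \ ((Y ∪ X) ∪ (X ∪ Y))' = {3,4,11,12,14}
((Z Δ W) ∪ X) \ (Z \ ((Y ∪ X) ∪ (X ∪ Y))') = {1,2,5,6,7,8,9,10,13,15,16}
|((Z Δ W) ∪ X) \ (Z \ ((Y ∪ X) ∪ (X ∪ Y))')| = 11

11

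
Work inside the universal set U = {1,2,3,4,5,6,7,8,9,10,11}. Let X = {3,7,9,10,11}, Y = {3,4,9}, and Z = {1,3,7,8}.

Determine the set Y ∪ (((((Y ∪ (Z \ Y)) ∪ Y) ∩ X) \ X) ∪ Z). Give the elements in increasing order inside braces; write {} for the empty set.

{1,3,4,7,8,9}

Z \ Y = {1,7,8}
Y ∪ (Z \ Y) = {1,3,4,7,8,9}
(Y ∪ (Z \ Y)) ∪ Y = {1,3,4,7,8,9}
((Y ∪ (Z \ Y)) ∪ Y) ∩ X = {3,7,9}
(((Y ∪ (Z \ Y)) ∪ Y) ∩ X) \ X = {}
((((Y ∪ (Z \ Y)) ∪ Y) ∩ X) \ X) ∪ Z = {1,3,7,8}
Y ∪ (((((Y ∪ (Z \ Y)) ∪ Y) ∩ X) \ X) ∪ Z) = {1,3,4,7,8,9}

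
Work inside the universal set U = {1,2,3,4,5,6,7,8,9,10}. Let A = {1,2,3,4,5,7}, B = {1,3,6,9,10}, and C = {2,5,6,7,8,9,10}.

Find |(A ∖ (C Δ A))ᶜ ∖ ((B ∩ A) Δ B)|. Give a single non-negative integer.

C Δ A = {1,3,4,6,8,9,10}
A ∖ (C Δ A) = {2,5,7}
(A ∖ (C Δ A))ᶜ = {1,3,4,6,8,9,10}
B ∩ A = {1,3}
(B ∩ A) Δ B = {6,9,10}
(A ∖ (C Δ A))ᶜ ∖ ((B ∩ A) Δ B) = {1,3,4,8}
|(A ∖ (C Δ A))ᶜ ∖ ((B ∩ A) Δ B)| = 4

4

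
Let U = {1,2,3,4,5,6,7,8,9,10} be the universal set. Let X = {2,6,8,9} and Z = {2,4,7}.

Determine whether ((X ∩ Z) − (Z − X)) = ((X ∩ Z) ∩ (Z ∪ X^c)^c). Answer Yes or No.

No

X ∩ Z = {2}
Z − X = {4,7}
(X ∩ Z) − (Z − X) = {2}
X^c = {1,3,4,5,7,10}
Z ∪ X^c = {1,2,3,4,5,7,10}
(Z ∪ X^c)^c = {6,8,9}
(X ∩ Z) ∩ (Z ∪ X^c)^c = {}
2 ∈ (X ∩ Z) − (Z − X) but 2 ∉ (X ∩ Z) ∩ (Z ∪ X^c)^c, so they differ.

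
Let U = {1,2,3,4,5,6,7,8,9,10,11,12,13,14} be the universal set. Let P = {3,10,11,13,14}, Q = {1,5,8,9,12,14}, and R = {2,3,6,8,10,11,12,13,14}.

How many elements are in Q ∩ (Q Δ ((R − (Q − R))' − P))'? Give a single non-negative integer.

3

Q − R = {1,5,9}
R − (Q − R) = {2,3,6,8,10,11,12,13,14}
(R − (Q − R))' = {1,4,5,7,9}
(R − (Q − R))' − P = {1,4,5,7,9}
Q Δ ((R − (Q − R))' − P) = {4,7,8,12,14}
(Q Δ ((R − (Q − R))' − P))' = {1,2,3,5,6,9,10,11,13}
Q ∩ (Q Δ ((R − (Q − R))' − P))' = {1,5,9}
|Q ∩ (Q Δ ((R − (Q − R))' − P))'| = 3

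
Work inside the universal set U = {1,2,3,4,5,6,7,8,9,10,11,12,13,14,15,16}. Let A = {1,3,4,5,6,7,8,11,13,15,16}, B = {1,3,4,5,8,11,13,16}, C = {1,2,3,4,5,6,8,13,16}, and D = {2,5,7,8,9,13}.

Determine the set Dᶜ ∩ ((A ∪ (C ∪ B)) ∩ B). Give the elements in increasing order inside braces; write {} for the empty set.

{1,3,4,11,16}

Dᶜ = {1,3,4,6,10,11,12,14,15,16}
C ∪ B = {1,2,3,4,5,6,8,11,13,16}
A ∪ (C ∪ B) = {1,2,3,4,5,6,7,8,11,13,15,16}
(A ∪ (C ∪ B)) ∩ B = {1,3,4,5,8,11,13,16}
Dᶜ ∩ ((A ∪ (C ∪ B)) ∩ B) = {1,3,4,11,16}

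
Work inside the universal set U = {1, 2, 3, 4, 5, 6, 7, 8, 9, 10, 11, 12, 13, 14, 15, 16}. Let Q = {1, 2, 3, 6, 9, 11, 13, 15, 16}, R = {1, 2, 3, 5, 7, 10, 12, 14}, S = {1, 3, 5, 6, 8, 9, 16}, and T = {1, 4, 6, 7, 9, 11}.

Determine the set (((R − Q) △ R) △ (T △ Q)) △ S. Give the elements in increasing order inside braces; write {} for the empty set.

{3, 4, 5, 6, 7, 8, 9, 13, 15}

R − Q = {5, 7, 10, 12, 14}
(R − Q) △ R = {1, 2, 3}
T △ Q = {2, 3, 4, 7, 13, 15, 16}
((R − Q) △ R) △ (T △ Q) = {1, 4, 7, 13, 15, 16}
(((R − Q) △ R) △ (T △ Q)) △ S = {3, 4, 5, 6, 7, 8, 9, 13, 15}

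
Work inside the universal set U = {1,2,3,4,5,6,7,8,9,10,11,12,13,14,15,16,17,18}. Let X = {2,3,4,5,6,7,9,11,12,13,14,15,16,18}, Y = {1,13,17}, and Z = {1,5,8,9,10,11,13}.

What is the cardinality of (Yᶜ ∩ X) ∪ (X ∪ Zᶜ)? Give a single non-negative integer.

Yᶜ = {2,3,4,5,6,7,8,9,10,11,12,14,15,16,18}
Yᶜ ∩ X = {2,3,4,5,6,7,9,11,12,14,15,16,18}
Zᶜ = {2,3,4,6,7,12,14,15,16,17,18}
X ∪ Zᶜ = {2,3,4,5,6,7,9,11,12,13,14,15,16,17,18}
(Yᶜ ∩ X) ∪ (X ∪ Zᶜ) = {2,3,4,5,6,7,9,11,12,13,14,15,16,17,18}
|(Yᶜ ∩ X) ∪ (X ∪ Zᶜ)| = 15

15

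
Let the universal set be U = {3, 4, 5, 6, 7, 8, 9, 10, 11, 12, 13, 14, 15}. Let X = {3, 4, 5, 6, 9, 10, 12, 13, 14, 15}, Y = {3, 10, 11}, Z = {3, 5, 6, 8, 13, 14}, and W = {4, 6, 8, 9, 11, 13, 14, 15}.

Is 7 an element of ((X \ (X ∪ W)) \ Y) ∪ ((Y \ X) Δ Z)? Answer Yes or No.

7 ∉ X and 7 ∉ W, so 7 ∉ X ∪ W
7 ∉ X and 7 ∉ (X ∪ W), so 7 ∉ X \ (X ∪ W)
7 ∉ (X \ (X ∪ W)) and 7 ∉ Y, so 7 ∉ (X \ (X ∪ W)) \ Y
7 ∉ Y and 7 ∉ X, so 7 ∉ Y \ X
7 ∉ (Y \ X) and 7 ∉ Z, so 7 ∉ (Y \ X) Δ Z
7 ∉ ((X \ (X ∪ W)) \ Y) and 7 ∉ ((Y \ X) Δ Z), so 7 ∉ ((X \ (X ∪ W)) \ Y) ∪ ((Y \ X) Δ Z)

No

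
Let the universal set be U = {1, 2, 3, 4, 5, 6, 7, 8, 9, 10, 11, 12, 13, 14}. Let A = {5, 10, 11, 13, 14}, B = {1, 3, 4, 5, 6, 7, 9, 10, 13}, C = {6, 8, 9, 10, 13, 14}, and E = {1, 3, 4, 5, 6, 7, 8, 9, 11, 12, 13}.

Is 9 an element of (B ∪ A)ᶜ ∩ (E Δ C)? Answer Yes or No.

No

9 ∈ B and 9 ∉ A, so 9 ∈ B ∪ A
9 ∉ (B ∪ A)ᶜ since 9 ∈ (B ∪ A)
9 ∈ E and 9 ∈ C, so 9 ∉ E Δ C
9 ∉ (B ∪ A)ᶜ and 9 ∉ (E Δ C), so 9 ∉ (B ∪ A)ᶜ ∩ (E Δ C)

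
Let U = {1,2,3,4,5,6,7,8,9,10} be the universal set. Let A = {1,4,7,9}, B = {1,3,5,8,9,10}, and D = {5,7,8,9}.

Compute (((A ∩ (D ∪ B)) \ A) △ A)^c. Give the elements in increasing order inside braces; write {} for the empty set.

{2,3,5,6,8,10}

D ∪ B = {1,3,5,7,8,9,10}
A ∩ (D ∪ B) = {1,7,9}
(A ∩ (D ∪ B)) \ A = {}
((A ∩ (D ∪ B)) \ A) △ A = {1,4,7,9}
(((A ∩ (D ∪ B)) \ A) △ A)^c = {2,3,5,6,8,10}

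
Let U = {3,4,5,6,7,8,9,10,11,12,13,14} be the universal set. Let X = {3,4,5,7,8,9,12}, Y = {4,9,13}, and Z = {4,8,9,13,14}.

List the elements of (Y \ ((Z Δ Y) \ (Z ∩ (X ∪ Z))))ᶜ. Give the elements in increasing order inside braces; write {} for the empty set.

{3,5,6,7,8,10,11,12,14}

Z Δ Y = {8,14}
X ∪ Z = {3,4,5,7,8,9,12,13,14}
Z ∩ (X ∪ Z) = {4,8,9,13,14}
(Z Δ Y) \ (Z ∩ (X ∪ Z)) = {}
Y \ ((Z Δ Y) \ (Z ∩ (X ∪ Z))) = {4,9,13}
(Y \ ((Z Δ Y) \ (Z ∩ (X ∪ Z))))ᶜ = {3,5,6,7,8,10,11,12,14}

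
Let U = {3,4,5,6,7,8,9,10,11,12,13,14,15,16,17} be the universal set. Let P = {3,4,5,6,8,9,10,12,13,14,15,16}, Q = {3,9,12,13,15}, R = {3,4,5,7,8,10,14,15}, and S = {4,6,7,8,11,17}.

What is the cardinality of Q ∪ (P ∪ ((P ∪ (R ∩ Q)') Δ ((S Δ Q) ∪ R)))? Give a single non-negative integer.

R ∩ Q = {3,15}
(R ∩ Q)' = {4,5,6,7,8,9,10,11,12,13,14,16,17}
P ∪ (R ∩ Q)' = {3,4,5,6,7,8,9,10,11,12,13,14,15,16,17}
S Δ Q = {3,4,6,7,8,9,11,12,13,15,17}
(S Δ Q) ∪ R = {3,4,5,6,7,8,9,10,11,12,13,14,15,17}
(P ∪ (R ∩ Q)') Δ ((S Δ Q) ∪ R) = {16}
P ∪ ((P ∪ (R ∩ Q)') Δ ((S Δ Q) ∪ R)) = {3,4,5,6,8,9,10,12,13,14,15,16}
Q ∪ (P ∪ ((P ∪ (R ∩ Q)') Δ ((S Δ Q) ∪ R))) = {3,4,5,6,8,9,10,12,13,14,15,16}
|Q ∪ (P ∪ ((P ∪ (R ∩ Q)') Δ ((S Δ Q) ∪ R)))| = 12

12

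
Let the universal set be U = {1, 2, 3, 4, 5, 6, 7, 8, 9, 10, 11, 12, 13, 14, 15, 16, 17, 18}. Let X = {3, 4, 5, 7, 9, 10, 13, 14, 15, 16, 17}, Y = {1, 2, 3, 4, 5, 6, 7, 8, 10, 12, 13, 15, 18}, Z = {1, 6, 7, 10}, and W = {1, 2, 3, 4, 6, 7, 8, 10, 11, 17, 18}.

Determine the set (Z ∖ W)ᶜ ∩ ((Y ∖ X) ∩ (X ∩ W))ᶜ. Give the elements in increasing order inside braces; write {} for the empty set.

{1, 2, 3, 4, 5, 6, 7, 8, 9, 10, 11, 12, 13, 14, 15, 16, 17, 18}

Z ∖ W = {}
(Z ∖ W)ᶜ = {1, 2, 3, 4, 5, 6, 7, 8, 9, 10, 11, 12, 13, 14, 15, 16, 17, 18}
Y ∖ X = {1, 2, 6, 8, 12, 18}
X ∩ W = {3, 4, 7, 10, 17}
(Y ∖ X) ∩ (X ∩ W) = {}
((Y ∖ X) ∩ (X ∩ W))ᶜ = {1, 2, 3, 4, 5, 6, 7, 8, 9, 10, 11, 12, 13, 14, 15, 16, 17, 18}
(Z ∖ W)ᶜ ∩ ((Y ∖ X) ∩ (X ∩ W))ᶜ = {1, 2, 3, 4, 5, 6, 7, 8, 9, 10, 11, 12, 13, 14, 15, 16, 17, 18}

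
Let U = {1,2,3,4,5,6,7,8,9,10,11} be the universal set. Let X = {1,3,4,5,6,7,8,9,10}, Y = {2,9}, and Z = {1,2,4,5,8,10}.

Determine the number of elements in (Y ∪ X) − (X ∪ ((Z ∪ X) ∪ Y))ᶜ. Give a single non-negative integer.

Y ∪ X = {1,2,3,4,5,6,7,8,9,10}
Z ∪ X = {1,2,3,4,5,6,7,8,9,10}
(Z ∪ X) ∪ Y = {1,2,3,4,5,6,7,8,9,10}
X ∪ ((Z ∪ X) ∪ Y) = {1,2,3,4,5,6,7,8,9,10}
(X ∪ ((Z ∪ X) ∪ Y))ᶜ = {11}
(Y ∪ X) − (X ∪ ((Z ∪ X) ∪ Y))ᶜ = {1,2,3,4,5,6,7,8,9,10}
|(Y ∪ X) − (X ∪ ((Z ∪ X) ∪ Y))ᶜ| = 10

10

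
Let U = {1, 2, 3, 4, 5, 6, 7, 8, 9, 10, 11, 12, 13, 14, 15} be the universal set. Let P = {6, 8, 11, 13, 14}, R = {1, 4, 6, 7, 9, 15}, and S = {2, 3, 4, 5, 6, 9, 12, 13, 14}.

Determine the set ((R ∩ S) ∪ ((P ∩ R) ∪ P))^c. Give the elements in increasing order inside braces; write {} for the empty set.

R ∩ S = {4, 6, 9}
P ∩ R = {6}
(P ∩ R) ∪ P = {6, 8, 11, 13, 14}
(R ∩ S) ∪ ((P ∩ R) ∪ P) = {4, 6, 8, 9, 11, 13, 14}
((R ∩ S) ∪ ((P ∩ R) ∪ P))^c = {1, 2, 3, 5, 7, 10, 12, 15}

{1, 2, 3, 5, 7, 10, 12, 15}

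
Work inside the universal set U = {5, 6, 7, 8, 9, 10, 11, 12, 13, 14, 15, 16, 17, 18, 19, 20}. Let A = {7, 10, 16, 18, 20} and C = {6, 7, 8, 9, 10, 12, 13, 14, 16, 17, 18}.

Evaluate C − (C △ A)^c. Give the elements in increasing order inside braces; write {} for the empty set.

C △ A = {6, 8, 9, 12, 13, 14, 17, 20}
(C △ A)^c = {5, 7, 10, 11, 15, 16, 18, 19}
C − (C △ A)^c = {6, 8, 9, 12, 13, 14, 17}

{6, 8, 9, 12, 13, 14, 17}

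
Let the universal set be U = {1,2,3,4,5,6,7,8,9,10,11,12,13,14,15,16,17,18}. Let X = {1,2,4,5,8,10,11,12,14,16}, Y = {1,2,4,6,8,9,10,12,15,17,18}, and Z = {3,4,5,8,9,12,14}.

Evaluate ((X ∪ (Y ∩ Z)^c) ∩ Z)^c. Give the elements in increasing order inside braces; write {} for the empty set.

Y ∩ Z = {4,8,9,12}
(Y ∩ Z)^c = {1,2,3,5,6,7,10,11,13,14,15,16,17,18}
X ∪ (Y ∩ Z)^c = {1,2,3,4,5,6,7,8,10,11,12,13,14,15,16,17,18}
(X ∪ (Y ∩ Z)^c) ∩ Z = {3,4,5,8,12,14}
((X ∪ (Y ∩ Z)^c) ∩ Z)^c = {1,2,6,7,9,10,11,13,15,16,17,18}

{1,2,6,7,9,10,11,13,15,16,17,18}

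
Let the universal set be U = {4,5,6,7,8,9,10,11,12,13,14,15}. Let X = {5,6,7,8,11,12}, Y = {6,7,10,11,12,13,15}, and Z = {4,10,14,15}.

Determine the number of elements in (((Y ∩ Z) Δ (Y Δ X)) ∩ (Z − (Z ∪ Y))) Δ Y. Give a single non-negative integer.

Y ∩ Z = {10,15}
Y Δ X = {5,8,10,13,15}
(Y ∩ Z) Δ (Y Δ X) = {5,8,13}
Z ∪ Y = {4,6,7,10,11,12,13,14,15}
Z − (Z ∪ Y) = {}
((Y ∩ Z) Δ (Y Δ X)) ∩ (Z − (Z ∪ Y)) = {}
(((Y ∩ Z) Δ (Y Δ X)) ∩ (Z − (Z ∪ Y))) Δ Y = {6,7,10,11,12,13,15}
|(((Y ∩ Z) Δ (Y Δ X)) ∩ (Z − (Z ∪ Y))) Δ Y| = 7

7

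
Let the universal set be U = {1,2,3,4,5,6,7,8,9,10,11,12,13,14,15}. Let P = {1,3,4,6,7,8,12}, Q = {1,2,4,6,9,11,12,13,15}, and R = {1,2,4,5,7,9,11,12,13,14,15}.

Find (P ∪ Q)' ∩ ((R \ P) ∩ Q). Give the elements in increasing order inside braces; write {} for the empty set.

P ∪ Q = {1,2,3,4,6,7,8,9,11,12,13,15}
(P ∪ Q)' = {5,10,14}
R \ P = {2,5,9,11,13,14,15}
(R \ P) ∩ Q = {2,9,11,13,15}
(P ∪ Q)' ∩ ((R \ P) ∩ Q) = {}

{}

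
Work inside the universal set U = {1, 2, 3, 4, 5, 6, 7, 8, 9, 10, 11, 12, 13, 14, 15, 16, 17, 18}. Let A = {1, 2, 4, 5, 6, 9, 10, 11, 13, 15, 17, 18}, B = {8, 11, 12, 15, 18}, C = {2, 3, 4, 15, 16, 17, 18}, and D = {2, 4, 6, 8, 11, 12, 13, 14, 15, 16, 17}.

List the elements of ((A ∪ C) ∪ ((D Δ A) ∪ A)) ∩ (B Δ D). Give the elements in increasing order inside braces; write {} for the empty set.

A ∪ C = {1, 2, 3, 4, 5, 6, 9, 10, 11, 13, 15, 16, 17, 18}
D Δ A = {1, 5, 8, 9, 10, 12, 14, 16, 18}
(D Δ A) ∪ A = {1, 2, 4, 5, 6, 8, 9, 10, 11, 12, 13, 14, 15, 16, 17, 18}
(A ∪ C) ∪ ((D Δ A) ∪ A) = {1, 2, 3, 4, 5, 6, 8, 9, 10, 11, 12, 13, 14, 15, 16, 17, 18}
B Δ D = {2, 4, 6, 13, 14, 16, 17, 18}
((A ∪ C) ∪ ((D Δ A) ∪ A)) ∩ (B Δ D) = {2, 4, 6, 13, 14, 16, 17, 18}

{2, 4, 6, 13, 14, 16, 17, 18}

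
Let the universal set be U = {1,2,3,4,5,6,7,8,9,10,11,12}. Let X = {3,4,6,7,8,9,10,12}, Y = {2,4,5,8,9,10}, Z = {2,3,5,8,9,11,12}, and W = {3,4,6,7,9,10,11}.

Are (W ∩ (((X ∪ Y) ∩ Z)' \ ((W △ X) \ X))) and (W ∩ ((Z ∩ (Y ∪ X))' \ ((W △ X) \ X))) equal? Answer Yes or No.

X ∪ Y = {2,3,4,5,6,7,8,9,10,12}
(X ∪ Y) ∩ Z = {2,3,5,8,9,12}
((X ∪ Y) ∩ Z)' = {1,4,6,7,10,11}
W △ X = {8,11,12}
(W △ X) \ X = {11}
((X ∪ Y) ∩ Z)' \ ((W △ X) \ X) = {1,4,6,7,10}
W ∩ (((X ∪ Y) ∩ Z)' \ ((W △ X) \ X)) = {4,6,7,10}
Y ∪ X = {2,3,4,5,6,7,8,9,10,12}
Z ∩ (Y ∪ X) = {2,3,5,8,9,12}
(Z ∩ (Y ∪ X))' = {1,4,6,7,10,11}
(Z ∩ (Y ∪ X))' \ ((W △ X) \ X) = {1,4,6,7,10}
W ∩ ((Z ∩ (Y ∪ X))' \ ((W △ X) \ X)) = {4,6,7,10}
Both equal {4,6,7,10}, so W ∩ (((X ∪ Y) ∩ Z)' \ ((W △ X) \ X)) = W ∩ ((Z ∩ (Y ∪ X))' \ ((W △ X) \ X)).

Yes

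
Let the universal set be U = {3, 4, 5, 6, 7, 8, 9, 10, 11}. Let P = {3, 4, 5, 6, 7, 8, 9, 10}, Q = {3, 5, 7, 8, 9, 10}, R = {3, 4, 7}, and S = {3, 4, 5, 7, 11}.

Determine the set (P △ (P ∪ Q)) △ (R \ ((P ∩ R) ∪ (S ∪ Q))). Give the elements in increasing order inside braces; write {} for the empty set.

{}

P ∪ Q = {3, 4, 5, 6, 7, 8, 9, 10}
P △ (P ∪ Q) = {}
P ∩ R = {3, 4, 7}
S ∪ Q = {3, 4, 5, 7, 8, 9, 10, 11}
(P ∩ R) ∪ (S ∪ Q) = {3, 4, 5, 7, 8, 9, 10, 11}
R \ ((P ∩ R) ∪ (S ∪ Q)) = {}
(P △ (P ∪ Q)) △ (R \ ((P ∩ R) ∪ (S ∪ Q))) = {}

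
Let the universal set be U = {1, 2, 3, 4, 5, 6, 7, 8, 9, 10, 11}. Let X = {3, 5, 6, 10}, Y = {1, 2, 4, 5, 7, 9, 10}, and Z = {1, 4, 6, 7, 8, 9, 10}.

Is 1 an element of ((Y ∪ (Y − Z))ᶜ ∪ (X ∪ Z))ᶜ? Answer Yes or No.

1 ∈ Y and 1 ∈ Z, so 1 ∉ Y − Z
1 ∈ Y and 1 ∉ (Y − Z), so 1 ∈ Y ∪ (Y − Z)
1 ∉ (Y ∪ (Y − Z))ᶜ since 1 ∈ (Y ∪ (Y − Z))
1 ∉ X and 1 ∈ Z, so 1 ∈ X ∪ Z
1 ∉ (Y ∪ (Y − Z))ᶜ and 1 ∈ (X ∪ Z), so 1 ∈ (Y ∪ (Y − Z))ᶜ ∪ (X ∪ Z)
1 ∉ ((Y ∪ (Y − Z))ᶜ ∪ (X ∪ Z))ᶜ since 1 ∈ ((Y ∪ (Y − Z))ᶜ ∪ (X ∪ Z))

No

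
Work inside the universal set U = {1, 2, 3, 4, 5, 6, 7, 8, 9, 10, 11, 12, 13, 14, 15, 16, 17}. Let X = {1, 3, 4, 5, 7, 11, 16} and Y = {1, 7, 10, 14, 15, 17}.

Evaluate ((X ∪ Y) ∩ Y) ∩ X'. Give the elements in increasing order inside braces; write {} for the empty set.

{10, 14, 15, 17}

X ∪ Y = {1, 3, 4, 5, 7, 10, 11, 14, 15, 16, 17}
(X ∪ Y) ∩ Y = {1, 7, 10, 14, 15, 17}
X' = {2, 6, 8, 9, 10, 12, 13, 14, 15, 17}
((X ∪ Y) ∩ Y) ∩ X' = {10, 14, 15, 17}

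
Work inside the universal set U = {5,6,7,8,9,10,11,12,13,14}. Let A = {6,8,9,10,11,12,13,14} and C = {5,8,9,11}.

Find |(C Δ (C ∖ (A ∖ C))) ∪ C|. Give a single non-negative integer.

4

A ∖ C = {6,10,12,13,14}
C ∖ (A ∖ C) = {5,8,9,11}
C Δ (C ∖ (A ∖ C)) = {}
(C Δ (C ∖ (A ∖ C))) ∪ C = {5,8,9,11}
|(C Δ (C ∖ (A ∖ C))) ∪ C| = 4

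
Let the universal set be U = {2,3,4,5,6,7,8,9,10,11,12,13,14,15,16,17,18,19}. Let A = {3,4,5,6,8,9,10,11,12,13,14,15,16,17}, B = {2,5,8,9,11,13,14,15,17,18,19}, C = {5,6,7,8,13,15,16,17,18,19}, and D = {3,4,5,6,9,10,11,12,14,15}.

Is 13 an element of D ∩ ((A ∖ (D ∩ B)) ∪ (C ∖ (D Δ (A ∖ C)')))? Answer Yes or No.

No

13 ∉ D and 13 ∈ B, so 13 ∉ D ∩ B
13 ∈ A and 13 ∉ (D ∩ B), so 13 ∈ A ∖ (D ∩ B)
13 ∈ A and 13 ∈ C, so 13 ∉ A ∖ C
13 ∈ (A ∖ C)' since 13 ∉ (A ∖ C)
13 ∉ D and 13 ∈ (A ∖ C)', so 13 ∈ D Δ (A ∖ C)'
13 ∈ C and 13 ∈ (D Δ (A ∖ C)'), so 13 ∉ C ∖ (D Δ (A ∖ C)')
13 ∈ (A ∖ (D ∩ B)) and 13 ∉ (C ∖ (D Δ (A ∖ C)')), so 13 ∈ (A ∖ (D ∩ B)) ∪ (C ∖ (D Δ (A ∖ C)'))
13 ∉ D and 13 ∈ ((A ∖ (D ∩ B)) ∪ (C ∖ (D Δ (A ∖ C)'))), so 13 ∉ D ∩ ((A ∖ (D ∩ B)) ∪ (C ∖ (D Δ (A ∖ C)')))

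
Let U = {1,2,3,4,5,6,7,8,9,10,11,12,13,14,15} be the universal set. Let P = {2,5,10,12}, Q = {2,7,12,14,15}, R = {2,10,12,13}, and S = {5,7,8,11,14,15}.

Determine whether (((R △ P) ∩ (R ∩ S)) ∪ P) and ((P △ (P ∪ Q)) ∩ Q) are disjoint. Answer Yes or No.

Yes

R △ P = {5,13}
R ∩ S = {}
(R △ P) ∩ (R ∩ S) = {}
((R △ P) ∩ (R ∩ S)) ∪ P = {2,5,10,12}
P ∪ Q = {2,5,7,10,12,14,15}
P △ (P ∪ Q) = {7,14,15}
(P △ (P ∪ Q)) ∩ Q = {7,14,15}
{2,5,10,12} and {7,14,15} share no elements.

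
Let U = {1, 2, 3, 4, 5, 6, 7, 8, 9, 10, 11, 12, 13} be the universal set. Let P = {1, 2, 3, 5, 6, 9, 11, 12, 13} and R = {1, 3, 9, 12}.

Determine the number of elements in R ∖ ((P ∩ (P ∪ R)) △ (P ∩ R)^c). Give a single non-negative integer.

P ∪ R = {1, 2, 3, 5, 6, 9, 11, 12, 13}
P ∩ (P ∪ R) = {1, 2, 3, 5, 6, 9, 11, 12, 13}
P ∩ R = {1, 3, 9, 12}
(P ∩ R)^c = {2, 4, 5, 6, 7, 8, 10, 11, 13}
(P ∩ (P ∪ R)) △ (P ∩ R)^c = {1, 3, 4, 7, 8, 9, 10, 12}
R ∖ ((P ∩ (P ∪ R)) △ (P ∩ R)^c) = {}
|R ∖ ((P ∩ (P ∪ R)) △ (P ∩ R)^c)| = 0

0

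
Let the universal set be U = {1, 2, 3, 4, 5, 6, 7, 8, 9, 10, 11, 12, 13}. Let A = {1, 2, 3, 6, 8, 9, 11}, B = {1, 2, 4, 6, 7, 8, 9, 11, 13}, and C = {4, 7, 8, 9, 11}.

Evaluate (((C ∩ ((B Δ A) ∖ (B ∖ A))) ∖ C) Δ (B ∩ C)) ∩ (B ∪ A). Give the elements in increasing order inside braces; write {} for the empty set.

B Δ A = {3, 4, 7, 13}
B ∖ A = {4, 7, 13}
(B Δ A) ∖ (B ∖ A) = {3}
C ∩ ((B Δ A) ∖ (B ∖ A)) = {}
(C ∩ ((B Δ A) ∖ (B ∖ A))) ∖ C = {}
B ∩ C = {4, 7, 8, 9, 11}
((C ∩ ((B Δ A) ∖ (B ∖ A))) ∖ C) Δ (B ∩ C) = {4, 7, 8, 9, 11}
B ∪ A = {1, 2, 3, 4, 6, 7, 8, 9, 11, 13}
(((C ∩ ((B Δ A) ∖ (B ∖ A))) ∖ C) Δ (B ∩ C)) ∩ (B ∪ A) = {4, 7, 8, 9, 11}

{4, 7, 8, 9, 11}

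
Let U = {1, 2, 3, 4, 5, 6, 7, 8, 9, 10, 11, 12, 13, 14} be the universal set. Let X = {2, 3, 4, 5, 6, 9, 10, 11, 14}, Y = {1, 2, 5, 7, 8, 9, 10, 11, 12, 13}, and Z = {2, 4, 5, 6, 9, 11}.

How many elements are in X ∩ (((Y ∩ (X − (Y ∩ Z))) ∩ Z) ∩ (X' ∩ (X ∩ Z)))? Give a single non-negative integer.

Y ∩ Z = {2, 5, 9, 11}
X − (Y ∩ Z) = {3, 4, 6, 10, 14}
Y ∩ (X − (Y ∩ Z)) = {10}
(Y ∩ (X − (Y ∩ Z))) ∩ Z = {}
X' = {1, 7, 8, 12, 13}
X ∩ Z = {2, 4, 5, 6, 9, 11}
X' ∩ (X ∩ Z) = {}
((Y ∩ (X − (Y ∩ Z))) ∩ Z) ∩ (X' ∩ (X ∩ Z)) = {}
X ∩ (((Y ∩ (X − (Y ∩ Z))) ∩ Z) ∩ (X' ∩ (X ∩ Z))) = {}
|X ∩ (((Y ∩ (X − (Y ∩ Z))) ∩ Z) ∩ (X' ∩ (X ∩ Z)))| = 0

0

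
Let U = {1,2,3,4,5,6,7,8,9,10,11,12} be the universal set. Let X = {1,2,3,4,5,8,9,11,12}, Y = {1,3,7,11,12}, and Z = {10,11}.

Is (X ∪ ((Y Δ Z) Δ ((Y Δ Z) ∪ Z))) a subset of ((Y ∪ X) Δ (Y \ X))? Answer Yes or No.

Yes

Y Δ Z = {1,3,7,10,12}
(Y Δ Z) ∪ Z = {1,3,7,10,11,12}
(Y Δ Z) Δ ((Y Δ Z) ∪ Z) = {11}
X ∪ ((Y Δ Z) Δ ((Y Δ Z) ∪ Z)) = {1,2,3,4,5,8,9,11,12}
Y ∪ X = {1,2,3,4,5,7,8,9,11,12}
Y \ X = {7}
(Y ∪ X) Δ (Y \ X) = {1,2,3,4,5,8,9,11,12}
Every element of {1,2,3,4,5,8,9,11,12} is in {1,2,3,4,5,8,9,11,12}, so X ∪ ((Y Δ Z) Δ ((Y Δ Z) ∪ Z)) ⊆ (Y ∪ X) Δ (Y \ X).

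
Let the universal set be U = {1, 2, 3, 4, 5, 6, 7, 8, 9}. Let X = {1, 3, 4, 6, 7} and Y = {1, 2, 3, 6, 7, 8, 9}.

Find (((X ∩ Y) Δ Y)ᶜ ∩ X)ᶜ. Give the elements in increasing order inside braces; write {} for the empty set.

{2, 5, 8, 9}

X ∩ Y = {1, 3, 6, 7}
(X ∩ Y) Δ Y = {2, 8, 9}
((X ∩ Y) Δ Y)ᶜ = {1, 3, 4, 5, 6, 7}
((X ∩ Y) Δ Y)ᶜ ∩ X = {1, 3, 4, 6, 7}
(((X ∩ Y) Δ Y)ᶜ ∩ X)ᶜ = {2, 5, 8, 9}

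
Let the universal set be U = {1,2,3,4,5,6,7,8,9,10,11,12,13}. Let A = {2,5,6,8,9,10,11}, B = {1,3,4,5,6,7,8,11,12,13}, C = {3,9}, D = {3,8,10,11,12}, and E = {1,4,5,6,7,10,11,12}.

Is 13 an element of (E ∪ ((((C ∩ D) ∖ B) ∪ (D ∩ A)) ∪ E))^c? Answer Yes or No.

Yes

13 ∉ C and 13 ∉ D, so 13 ∉ C ∩ D
13 ∉ (C ∩ D) and 13 ∈ B, so 13 ∉ (C ∩ D) ∖ B
13 ∉ D and 13 ∉ A, so 13 ∉ D ∩ A
13 ∉ ((C ∩ D) ∖ B) and 13 ∉ (D ∩ A), so 13 ∉ ((C ∩ D) ∖ B) ∪ (D ∩ A)
13 ∉ (((C ∩ D) ∖ B) ∪ (D ∩ A)) and 13 ∉ E, so 13 ∉ (((C ∩ D) ∖ B) ∪ (D ∩ A)) ∪ E
13 ∉ E and 13 ∉ ((((C ∩ D) ∖ B) ∪ (D ∩ A)) ∪ E), so 13 ∉ E ∪ ((((C ∩ D) ∖ B) ∪ (D ∩ A)) ∪ E)
13 ∈ (E ∪ ((((C ∩ D) ∖ B) ∪ (D ∩ A)) ∪ E))^c since 13 ∉ (E ∪ ((((C ∩ D) ∖ B) ∪ (D ∩ A)) ∪ E))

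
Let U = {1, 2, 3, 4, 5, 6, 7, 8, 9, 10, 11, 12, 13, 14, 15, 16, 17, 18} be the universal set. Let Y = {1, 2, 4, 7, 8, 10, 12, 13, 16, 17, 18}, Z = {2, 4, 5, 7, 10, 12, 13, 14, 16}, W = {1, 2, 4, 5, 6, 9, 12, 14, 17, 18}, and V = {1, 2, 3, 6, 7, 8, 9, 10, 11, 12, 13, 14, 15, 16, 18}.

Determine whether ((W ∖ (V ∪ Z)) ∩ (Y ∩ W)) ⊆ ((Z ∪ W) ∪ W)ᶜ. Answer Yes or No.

V ∪ Z = {1, 2, 3, 4, 5, 6, 7, 8, 9, 10, 11, 12, 13, 14, 15, 16, 18}
W ∖ (V ∪ Z) = {17}
Y ∩ W = {1, 2, 4, 12, 17, 18}
(W ∖ (V ∪ Z)) ∩ (Y ∩ W) = {17}
Z ∪ W = {1, 2, 4, 5, 6, 7, 9, 10, 12, 13, 14, 16, 17, 18}
(Z ∪ W) ∪ W = {1, 2, 4, 5, 6, 7, 9, 10, 12, 13, 14, 16, 17, 18}
((Z ∪ W) ∪ W)ᶜ = {3, 8, 11, 15}
17 ∈ (W ∖ (V ∪ Z)) ∩ (Y ∩ W) but 17 ∉ ((Z ∪ W) ∪ W)ᶜ, so the inclusion fails.

No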